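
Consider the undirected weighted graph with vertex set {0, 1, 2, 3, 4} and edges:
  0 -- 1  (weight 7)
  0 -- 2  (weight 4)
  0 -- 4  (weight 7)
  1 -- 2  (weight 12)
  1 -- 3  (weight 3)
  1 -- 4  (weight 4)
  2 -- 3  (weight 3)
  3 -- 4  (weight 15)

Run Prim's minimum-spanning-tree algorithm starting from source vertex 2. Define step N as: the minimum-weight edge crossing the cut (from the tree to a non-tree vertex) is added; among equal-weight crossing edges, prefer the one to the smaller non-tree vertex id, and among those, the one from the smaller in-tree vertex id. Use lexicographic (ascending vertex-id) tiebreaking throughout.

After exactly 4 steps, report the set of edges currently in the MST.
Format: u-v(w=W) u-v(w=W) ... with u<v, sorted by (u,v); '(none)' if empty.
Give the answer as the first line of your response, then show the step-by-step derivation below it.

0-2(w=4) 1-3(w=3) 1-4(w=4) 2-3(w=3)

step 1: add edge 2-3 (w=3); MST = {2-3(w=3)}
step 2: add edge 1-3 (w=3); MST = {1-3(w=3) 2-3(w=3)}
step 3: add edge 0-2 (w=4); MST = {0-2(w=4) 1-3(w=3) 2-3(w=3)}
step 4: add edge 1-4 (w=4); MST = {0-2(w=4) 1-3(w=3) 1-4(w=4) 2-3(w=3)}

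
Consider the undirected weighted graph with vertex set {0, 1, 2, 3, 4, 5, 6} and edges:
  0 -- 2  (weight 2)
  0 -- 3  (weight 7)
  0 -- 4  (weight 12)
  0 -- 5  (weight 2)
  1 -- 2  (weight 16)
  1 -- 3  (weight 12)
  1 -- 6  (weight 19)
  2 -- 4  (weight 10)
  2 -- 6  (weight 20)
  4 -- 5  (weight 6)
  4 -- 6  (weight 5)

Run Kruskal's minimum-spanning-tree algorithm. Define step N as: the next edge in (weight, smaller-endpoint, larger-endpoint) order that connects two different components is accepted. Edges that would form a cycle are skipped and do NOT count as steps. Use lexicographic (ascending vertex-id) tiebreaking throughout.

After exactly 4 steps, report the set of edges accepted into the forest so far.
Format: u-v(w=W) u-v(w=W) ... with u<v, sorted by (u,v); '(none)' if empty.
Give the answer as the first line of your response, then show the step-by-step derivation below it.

0-2(w=2) 0-5(w=2) 4-5(w=6) 4-6(w=5)

step 1: add edge 0-2 (w=2); MST = {0-2(w=2)}
step 2: add edge 0-5 (w=2); MST = {0-2(w=2) 0-5(w=2)}
step 3: add edge 4-6 (w=5); MST = {0-2(w=2) 0-5(w=2) 4-6(w=5)}
step 4: add edge 4-5 (w=6); MST = {0-2(w=2) 0-5(w=2) 4-5(w=6) 4-6(w=5)}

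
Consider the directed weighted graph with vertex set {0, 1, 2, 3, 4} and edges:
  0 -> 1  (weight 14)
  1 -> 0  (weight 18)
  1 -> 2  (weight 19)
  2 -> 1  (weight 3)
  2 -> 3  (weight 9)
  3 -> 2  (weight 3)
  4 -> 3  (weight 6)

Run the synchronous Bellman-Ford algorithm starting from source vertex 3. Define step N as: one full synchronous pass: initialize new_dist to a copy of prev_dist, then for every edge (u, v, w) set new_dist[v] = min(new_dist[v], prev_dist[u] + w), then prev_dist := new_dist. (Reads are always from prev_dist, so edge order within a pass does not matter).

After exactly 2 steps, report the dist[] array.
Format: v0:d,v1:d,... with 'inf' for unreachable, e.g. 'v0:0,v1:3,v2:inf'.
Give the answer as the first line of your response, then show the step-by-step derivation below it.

v0:inf,v1:6,v2:3,v3:0,v4:inf

step 1: dist = v0:inf,v1:inf,v2:3,v3:0,v4:inf
step 2: dist = v0:inf,v1:6,v2:3,v3:0,v4:inf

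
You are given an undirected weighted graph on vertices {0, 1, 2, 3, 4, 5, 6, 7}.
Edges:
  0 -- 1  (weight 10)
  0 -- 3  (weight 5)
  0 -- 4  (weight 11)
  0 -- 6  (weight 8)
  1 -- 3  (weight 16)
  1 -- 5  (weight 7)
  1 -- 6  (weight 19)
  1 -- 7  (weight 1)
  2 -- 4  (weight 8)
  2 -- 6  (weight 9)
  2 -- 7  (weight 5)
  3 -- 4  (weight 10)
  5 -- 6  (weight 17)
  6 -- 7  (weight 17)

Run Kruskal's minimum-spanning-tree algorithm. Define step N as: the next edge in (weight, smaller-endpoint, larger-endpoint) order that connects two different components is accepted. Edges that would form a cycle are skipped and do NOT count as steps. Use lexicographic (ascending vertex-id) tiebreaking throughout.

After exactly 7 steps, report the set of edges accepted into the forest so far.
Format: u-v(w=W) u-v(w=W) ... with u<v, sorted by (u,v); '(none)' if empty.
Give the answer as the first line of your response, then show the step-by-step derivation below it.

0-3(w=5) 0-6(w=8) 1-5(w=7) 1-7(w=1) 2-4(w=8) 2-6(w=9) 2-7(w=5)

step 1: add edge 1-7 (w=1); MST = {1-7(w=1)}
step 2: add edge 0-3 (w=5); MST = {0-3(w=5) 1-7(w=1)}
step 3: add edge 2-7 (w=5); MST = {0-3(w=5) 1-7(w=1) 2-7(w=5)}
step 4: add edge 1-5 (w=7); MST = {0-3(w=5) 1-5(w=7) 1-7(w=1) 2-7(w=5)}
step 5: add edge 0-6 (w=8); MST = {0-3(w=5) 0-6(w=8) 1-5(w=7) 1-7(w=1) 2-7(w=5)}
step 6: add edge 2-4 (w=8); MST = {0-3(w=5) 0-6(w=8) 1-5(w=7) 1-7(w=1) 2-4(w=8) 2-7(w=5)}
step 7: add edge 2-6 (w=9); MST = {0-3(w=5) 0-6(w=8) 1-5(w=7) 1-7(w=1) 2-4(w=8) 2-6(w=9) 2-7(w=5)}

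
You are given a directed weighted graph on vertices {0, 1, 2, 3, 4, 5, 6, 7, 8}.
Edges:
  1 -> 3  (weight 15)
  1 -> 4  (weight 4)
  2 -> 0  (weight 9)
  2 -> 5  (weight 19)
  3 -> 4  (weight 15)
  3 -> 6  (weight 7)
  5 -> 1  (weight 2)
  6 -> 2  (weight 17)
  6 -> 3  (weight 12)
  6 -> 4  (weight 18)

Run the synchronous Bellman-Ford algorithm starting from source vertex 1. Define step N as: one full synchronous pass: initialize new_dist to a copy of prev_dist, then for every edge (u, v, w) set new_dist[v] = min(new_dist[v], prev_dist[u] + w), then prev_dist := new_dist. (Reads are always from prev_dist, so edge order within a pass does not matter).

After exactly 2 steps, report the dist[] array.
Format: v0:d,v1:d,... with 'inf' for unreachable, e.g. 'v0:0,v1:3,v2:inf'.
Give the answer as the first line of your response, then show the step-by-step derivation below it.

v0:inf,v1:0,v2:inf,v3:15,v4:4,v5:inf,v6:22,v7:inf,v8:inf

step 1: dist = v0:inf,v1:0,v2:inf,v3:15,v4:4,v5:inf,v6:inf,v7:inf,v8:inf
step 2: dist = v0:inf,v1:0,v2:inf,v3:15,v4:4,v5:inf,v6:22,v7:inf,v8:inf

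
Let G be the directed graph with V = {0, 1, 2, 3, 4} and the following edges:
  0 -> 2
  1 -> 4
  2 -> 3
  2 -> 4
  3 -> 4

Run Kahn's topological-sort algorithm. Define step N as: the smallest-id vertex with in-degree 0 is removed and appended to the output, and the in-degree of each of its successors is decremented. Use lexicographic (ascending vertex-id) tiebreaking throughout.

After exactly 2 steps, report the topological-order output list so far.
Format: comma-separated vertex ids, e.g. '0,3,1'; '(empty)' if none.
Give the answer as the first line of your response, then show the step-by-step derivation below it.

0,1

step 1: output 0; order=[0]; indeg=(0,0,0,1,3)
step 2: output 1; order=[0,1]; indeg=(0,0,0,1,2)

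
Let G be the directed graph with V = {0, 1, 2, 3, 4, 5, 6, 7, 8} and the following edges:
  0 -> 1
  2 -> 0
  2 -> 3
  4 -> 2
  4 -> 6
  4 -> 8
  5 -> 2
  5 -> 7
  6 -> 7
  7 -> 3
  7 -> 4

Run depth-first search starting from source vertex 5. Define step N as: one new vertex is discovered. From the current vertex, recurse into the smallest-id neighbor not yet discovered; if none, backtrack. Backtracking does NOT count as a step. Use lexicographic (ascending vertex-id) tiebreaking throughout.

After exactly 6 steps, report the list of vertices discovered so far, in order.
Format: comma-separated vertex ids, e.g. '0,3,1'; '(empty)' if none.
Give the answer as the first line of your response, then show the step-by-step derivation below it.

5,2,0,1,3,7

step 1: discover 5; path=5; order=5
step 2: discover 2; path=5>2; order=5,2
step 3: discover 0; path=5>2>0; order=5,2,0
step 4: discover 1; path=5>2>0>1; order=5,2,0,1
step 5: discover 3; path=5>2>3; order=5,2,0,1,3
step 6: discover 7; path=5>7; order=5,2,0,1,3,7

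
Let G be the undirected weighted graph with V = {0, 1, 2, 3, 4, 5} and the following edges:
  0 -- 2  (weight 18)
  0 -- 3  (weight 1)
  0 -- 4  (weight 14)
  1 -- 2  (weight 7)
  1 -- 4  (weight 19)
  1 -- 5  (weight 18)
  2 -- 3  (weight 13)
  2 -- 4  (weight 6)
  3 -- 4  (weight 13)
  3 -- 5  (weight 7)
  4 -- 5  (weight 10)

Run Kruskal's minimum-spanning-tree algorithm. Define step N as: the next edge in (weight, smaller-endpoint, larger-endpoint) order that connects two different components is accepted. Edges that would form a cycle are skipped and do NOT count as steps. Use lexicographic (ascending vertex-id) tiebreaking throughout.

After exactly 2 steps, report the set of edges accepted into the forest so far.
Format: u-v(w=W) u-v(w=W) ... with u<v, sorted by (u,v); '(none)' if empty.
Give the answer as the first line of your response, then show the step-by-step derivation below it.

0-3(w=1) 2-4(w=6)

step 1: add edge 0-3 (w=1); MST = {0-3(w=1)}
step 2: add edge 2-4 (w=6); MST = {0-3(w=1) 2-4(w=6)}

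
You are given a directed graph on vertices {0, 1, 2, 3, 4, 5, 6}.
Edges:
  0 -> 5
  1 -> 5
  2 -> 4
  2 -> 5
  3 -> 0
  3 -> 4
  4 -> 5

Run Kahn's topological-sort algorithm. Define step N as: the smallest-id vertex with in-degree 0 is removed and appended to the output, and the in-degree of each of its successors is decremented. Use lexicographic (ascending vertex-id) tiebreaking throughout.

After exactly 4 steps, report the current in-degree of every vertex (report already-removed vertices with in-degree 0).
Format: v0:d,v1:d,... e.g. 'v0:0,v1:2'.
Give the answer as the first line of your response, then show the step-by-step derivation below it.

v0:0,v1:0,v2:0,v3:0,v4:0,v5:1,v6:0

step 1: output 1; order=[1]; indeg=(1,0,0,0,2,3,0)
step 2: output 2; order=[1,2]; indeg=(1,0,0,0,1,2,0)
step 3: output 3; order=[1,2,3]; indeg=(0,0,0,0,0,2,0)
step 4: output 0; order=[1,2,3,0]; indeg=(0,0,0,0,0,1,0)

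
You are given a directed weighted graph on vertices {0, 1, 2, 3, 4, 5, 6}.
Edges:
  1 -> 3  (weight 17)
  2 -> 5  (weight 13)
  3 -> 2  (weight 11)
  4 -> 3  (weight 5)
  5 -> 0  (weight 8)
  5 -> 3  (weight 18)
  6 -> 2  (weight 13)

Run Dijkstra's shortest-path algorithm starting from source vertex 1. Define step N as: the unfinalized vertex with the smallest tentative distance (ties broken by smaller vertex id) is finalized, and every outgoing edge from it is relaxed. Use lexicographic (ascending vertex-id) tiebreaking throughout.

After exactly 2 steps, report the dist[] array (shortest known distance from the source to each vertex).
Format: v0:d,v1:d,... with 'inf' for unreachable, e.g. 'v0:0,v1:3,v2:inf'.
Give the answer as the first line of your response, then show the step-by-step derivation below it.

v0:inf,v1:0,v2:28,v3:17,v4:inf,v5:inf,v6:inf

step 1: dist = v0:inf,v1:0,v2:inf,v3:17,v4:inf,v5:inf,v6:inf
step 2: dist = v0:inf,v1:0,v2:28,v3:17,v4:inf,v5:inf,v6:inf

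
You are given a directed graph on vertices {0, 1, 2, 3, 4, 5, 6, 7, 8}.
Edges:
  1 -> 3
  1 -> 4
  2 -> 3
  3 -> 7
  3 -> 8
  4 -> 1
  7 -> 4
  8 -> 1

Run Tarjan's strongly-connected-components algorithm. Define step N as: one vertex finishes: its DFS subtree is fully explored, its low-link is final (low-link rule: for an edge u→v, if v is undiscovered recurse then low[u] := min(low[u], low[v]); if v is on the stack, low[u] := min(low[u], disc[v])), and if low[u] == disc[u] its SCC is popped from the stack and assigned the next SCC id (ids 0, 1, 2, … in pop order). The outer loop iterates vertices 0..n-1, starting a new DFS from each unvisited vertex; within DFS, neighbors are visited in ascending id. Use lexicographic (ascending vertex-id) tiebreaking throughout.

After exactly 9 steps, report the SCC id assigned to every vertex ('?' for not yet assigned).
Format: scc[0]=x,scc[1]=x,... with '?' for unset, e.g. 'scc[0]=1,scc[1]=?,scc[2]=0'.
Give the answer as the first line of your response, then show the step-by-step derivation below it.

scc[0]=0,scc[1]=1,scc[2]=2,scc[3]=1,scc[4]=1,scc[5]=3,scc[6]=4,scc[7]=1,scc[8]=1

step 1: low=(low[0]=0,low[1]=?,low[2]=?,low[3]=?,low[4]=?,low[5]=?,low[6]=?,low[7]=?,low[8]=?); scc=(scc[0]=0,scc[1]=?,scc[2]=?,scc[3]=?,scc[4]=?,scc[5]=?,scc[6]=?,scc[7]=?,scc[8]=?)
step 2: low=(low[0]=0,low[1]=1,low[2]=?,low[3]=2,low[4]=1,low[5]=?,low[6]=?,low[7]=3,low[8]=?); scc=(scc[0]=0,scc[1]=?,scc[2]=?,scc[3]=?,scc[4]=?,scc[5]=?,scc[6]=?,scc[7]=?,scc[8]=?)
step 3: low=(low[0]=0,low[1]=1,low[2]=?,low[3]=2,low[4]=1,low[5]=?,low[6]=?,low[7]=1,low[8]=?); scc=(scc[0]=0,scc[1]=?,scc[2]=?,scc[3]=?,scc[4]=?,scc[5]=?,scc[6]=?,scc[7]=?,scc[8]=?)
step 4: low=(low[0]=0,low[1]=1,low[2]=?,low[3]=1,low[4]=1,low[5]=?,low[6]=?,low[7]=1,low[8]=1); scc=(scc[0]=0,scc[1]=?,scc[2]=?,scc[3]=?,scc[4]=?,scc[5]=?,scc[6]=?,scc[7]=?,scc[8]=?)
step 5: low=(low[0]=0,low[1]=1,low[2]=?,low[3]=1,low[4]=1,low[5]=?,low[6]=?,low[7]=1,low[8]=1); scc=(scc[0]=0,scc[1]=?,scc[2]=?,scc[3]=?,scc[4]=?,scc[5]=?,scc[6]=?,scc[7]=?,scc[8]=?)
step 6: low=(low[0]=0,low[1]=1,low[2]=?,low[3]=1,low[4]=1,low[5]=?,low[6]=?,low[7]=1,low[8]=1); scc=(scc[0]=0,scc[1]=1,scc[2]=?,scc[3]=1,scc[4]=1,scc[5]=?,scc[6]=?,scc[7]=1,scc[8]=1)
step 7: low=(low[0]=0,low[1]=1,low[2]=6,low[3]=1,low[4]=1,low[5]=?,low[6]=?,low[7]=1,low[8]=1); scc=(scc[0]=0,scc[1]=1,scc[2]=2,scc[3]=1,scc[4]=1,scc[5]=?,scc[6]=?,scc[7]=1,scc[8]=1)
step 8: low=(low[0]=0,low[1]=1,low[2]=6,low[3]=1,low[4]=1,low[5]=7,low[6]=?,low[7]=1,low[8]=1); scc=(scc[0]=0,scc[1]=1,scc[2]=2,scc[3]=1,scc[4]=1,scc[5]=3,scc[6]=?,scc[7]=1,scc[8]=1)
step 9: low=(low[0]=0,low[1]=1,low[2]=6,low[3]=1,low[4]=1,low[5]=7,low[6]=8,low[7]=1,low[8]=1); scc=(scc[0]=0,scc[1]=1,scc[2]=2,scc[3]=1,scc[4]=1,scc[5]=3,scc[6]=4,scc[7]=1,scc[8]=1)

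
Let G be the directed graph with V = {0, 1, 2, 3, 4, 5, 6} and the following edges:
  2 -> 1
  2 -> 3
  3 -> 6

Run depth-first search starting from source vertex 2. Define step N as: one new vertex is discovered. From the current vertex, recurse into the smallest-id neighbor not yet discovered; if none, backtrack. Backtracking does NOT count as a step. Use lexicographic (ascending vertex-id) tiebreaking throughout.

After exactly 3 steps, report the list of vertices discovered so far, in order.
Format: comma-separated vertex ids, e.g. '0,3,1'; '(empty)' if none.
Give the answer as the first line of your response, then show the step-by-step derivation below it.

2,1,3

step 1: discover 2; path=2; order=2
step 2: discover 1; path=2>1; order=2,1
step 3: discover 3; path=2>3; order=2,1,3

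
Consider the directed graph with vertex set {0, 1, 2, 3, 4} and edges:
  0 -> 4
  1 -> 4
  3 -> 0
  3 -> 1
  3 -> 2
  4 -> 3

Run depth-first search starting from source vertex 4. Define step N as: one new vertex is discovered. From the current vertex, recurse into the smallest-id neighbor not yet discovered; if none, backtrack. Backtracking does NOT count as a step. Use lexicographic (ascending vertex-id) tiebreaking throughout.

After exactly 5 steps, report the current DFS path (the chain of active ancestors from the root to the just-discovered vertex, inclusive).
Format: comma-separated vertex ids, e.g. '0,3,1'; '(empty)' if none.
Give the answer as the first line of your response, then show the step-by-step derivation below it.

4,3,2

step 1: discover 4; path=4; order=4
step 2: discover 3; path=4>3; order=4,3
step 3: discover 0; path=4>3>0; order=4,3,0
step 4: discover 1; path=4>3>1; order=4,3,0,1
step 5: discover 2; path=4>3>2; order=4,3,0,1,2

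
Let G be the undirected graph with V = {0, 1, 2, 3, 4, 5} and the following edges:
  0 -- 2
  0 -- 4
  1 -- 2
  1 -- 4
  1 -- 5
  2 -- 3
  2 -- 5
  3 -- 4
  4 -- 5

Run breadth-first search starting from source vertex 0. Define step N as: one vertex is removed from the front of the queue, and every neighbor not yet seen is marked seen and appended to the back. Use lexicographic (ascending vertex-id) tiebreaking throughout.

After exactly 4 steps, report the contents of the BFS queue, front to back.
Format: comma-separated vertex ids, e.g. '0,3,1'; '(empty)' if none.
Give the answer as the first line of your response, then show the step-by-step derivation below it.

3,5

step 1: dequeue 0; queue=[2,4]; order=0
step 2: dequeue 2; queue=[4,1,3,5]; order=0,2
step 3: dequeue 4; queue=[1,3,5]; order=0,2,4
step 4: dequeue 1; queue=[3,5]; order=0,2,4,1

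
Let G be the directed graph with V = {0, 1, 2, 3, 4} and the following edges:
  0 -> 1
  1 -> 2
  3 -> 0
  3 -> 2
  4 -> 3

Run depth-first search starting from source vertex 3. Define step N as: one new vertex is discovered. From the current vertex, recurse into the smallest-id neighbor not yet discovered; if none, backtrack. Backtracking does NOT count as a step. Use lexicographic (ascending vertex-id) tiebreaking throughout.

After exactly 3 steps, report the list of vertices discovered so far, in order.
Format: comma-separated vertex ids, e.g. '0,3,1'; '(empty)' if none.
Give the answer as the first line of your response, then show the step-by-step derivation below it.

3,0,1

step 1: discover 3; path=3; order=3
step 2: discover 0; path=3>0; order=3,0
step 3: discover 1; path=3>0>1; order=3,0,1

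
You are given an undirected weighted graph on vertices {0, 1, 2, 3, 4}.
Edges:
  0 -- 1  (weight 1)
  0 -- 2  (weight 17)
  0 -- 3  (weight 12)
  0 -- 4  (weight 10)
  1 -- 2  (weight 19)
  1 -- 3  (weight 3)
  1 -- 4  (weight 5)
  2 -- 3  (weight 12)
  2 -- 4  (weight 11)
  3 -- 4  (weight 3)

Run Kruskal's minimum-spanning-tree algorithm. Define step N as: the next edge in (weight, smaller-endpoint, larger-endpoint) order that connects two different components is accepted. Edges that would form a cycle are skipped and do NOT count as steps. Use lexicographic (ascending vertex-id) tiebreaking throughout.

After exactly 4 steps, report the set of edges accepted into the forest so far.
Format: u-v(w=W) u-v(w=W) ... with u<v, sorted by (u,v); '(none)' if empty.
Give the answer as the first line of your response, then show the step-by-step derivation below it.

0-1(w=1) 1-3(w=3) 2-4(w=11) 3-4(w=3)

step 1: add edge 0-1 (w=1); MST = {0-1(w=1)}
step 2: add edge 1-3 (w=3); MST = {0-1(w=1) 1-3(w=3)}
step 3: add edge 3-4 (w=3); MST = {0-1(w=1) 1-3(w=3) 3-4(w=3)}
step 4: add edge 2-4 (w=11); MST = {0-1(w=1) 1-3(w=3) 2-4(w=11) 3-4(w=3)}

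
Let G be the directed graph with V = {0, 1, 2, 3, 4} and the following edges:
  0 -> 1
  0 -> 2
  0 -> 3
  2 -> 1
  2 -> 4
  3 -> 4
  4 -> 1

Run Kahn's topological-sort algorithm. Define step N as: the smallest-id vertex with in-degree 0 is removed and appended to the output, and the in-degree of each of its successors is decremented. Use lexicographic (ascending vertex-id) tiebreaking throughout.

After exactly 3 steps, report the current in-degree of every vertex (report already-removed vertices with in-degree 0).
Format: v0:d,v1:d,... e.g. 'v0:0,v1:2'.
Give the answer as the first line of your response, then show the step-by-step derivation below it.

v0:0,v1:1,v2:0,v3:0,v4:0

step 1: output 0; order=[0]; indeg=(0,2,0,0,2)
step 2: output 2; order=[0,2]; indeg=(0,1,0,0,1)
step 3: output 3; order=[0,2,3]; indeg=(0,1,0,0,0)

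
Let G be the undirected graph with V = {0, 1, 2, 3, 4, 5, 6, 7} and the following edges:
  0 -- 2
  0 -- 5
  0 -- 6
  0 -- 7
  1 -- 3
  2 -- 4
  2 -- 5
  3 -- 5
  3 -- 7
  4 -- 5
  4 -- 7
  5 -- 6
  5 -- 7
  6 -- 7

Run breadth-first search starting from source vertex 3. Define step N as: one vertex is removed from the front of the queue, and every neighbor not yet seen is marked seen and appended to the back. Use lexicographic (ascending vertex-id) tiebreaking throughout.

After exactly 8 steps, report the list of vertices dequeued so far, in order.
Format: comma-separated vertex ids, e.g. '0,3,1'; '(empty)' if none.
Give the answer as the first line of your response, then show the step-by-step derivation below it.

3,1,5,7,0,2,4,6

step 1: dequeue 3; queue=[1,5,7]; order=3
step 2: dequeue 1; queue=[5,7]; order=3,1
step 3: dequeue 5; queue=[7,0,2,4,6]; order=3,1,5
step 4: dequeue 7; queue=[0,2,4,6]; order=3,1,5,7
step 5: dequeue 0; queue=[2,4,6]; order=3,1,5,7,0
step 6: dequeue 2; queue=[4,6]; order=3,1,5,7,0,2
step 7: dequeue 4; queue=[6]; order=3,1,5,7,0,2,4
step 8: dequeue 6; queue=[(empty)]; order=3,1,5,7,0,2,4,6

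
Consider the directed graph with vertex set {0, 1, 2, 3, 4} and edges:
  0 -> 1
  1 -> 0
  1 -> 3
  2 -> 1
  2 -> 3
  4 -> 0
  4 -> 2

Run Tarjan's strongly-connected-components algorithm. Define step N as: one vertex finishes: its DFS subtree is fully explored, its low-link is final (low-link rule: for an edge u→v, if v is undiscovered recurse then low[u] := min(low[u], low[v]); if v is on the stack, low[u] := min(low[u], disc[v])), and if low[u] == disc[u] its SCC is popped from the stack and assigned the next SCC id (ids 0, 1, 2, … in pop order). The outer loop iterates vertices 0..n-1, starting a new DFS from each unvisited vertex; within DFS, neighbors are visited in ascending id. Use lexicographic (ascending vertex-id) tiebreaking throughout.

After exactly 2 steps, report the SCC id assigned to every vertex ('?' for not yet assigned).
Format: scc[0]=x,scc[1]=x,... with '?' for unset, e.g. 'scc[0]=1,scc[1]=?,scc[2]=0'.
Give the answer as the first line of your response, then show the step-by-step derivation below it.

scc[0]=?,scc[1]=?,scc[2]=?,scc[3]=0,scc[4]=?

step 1: low=(low[0]=0,low[1]=0,low[2]=?,low[3]=2,low[4]=?); scc=(scc[0]=?,scc[1]=?,scc[2]=?,scc[3]=0,scc[4]=?)
step 2: low=(low[0]=0,low[1]=0,low[2]=?,low[3]=2,low[4]=?); scc=(scc[0]=?,scc[1]=?,scc[2]=?,scc[3]=0,scc[4]=?)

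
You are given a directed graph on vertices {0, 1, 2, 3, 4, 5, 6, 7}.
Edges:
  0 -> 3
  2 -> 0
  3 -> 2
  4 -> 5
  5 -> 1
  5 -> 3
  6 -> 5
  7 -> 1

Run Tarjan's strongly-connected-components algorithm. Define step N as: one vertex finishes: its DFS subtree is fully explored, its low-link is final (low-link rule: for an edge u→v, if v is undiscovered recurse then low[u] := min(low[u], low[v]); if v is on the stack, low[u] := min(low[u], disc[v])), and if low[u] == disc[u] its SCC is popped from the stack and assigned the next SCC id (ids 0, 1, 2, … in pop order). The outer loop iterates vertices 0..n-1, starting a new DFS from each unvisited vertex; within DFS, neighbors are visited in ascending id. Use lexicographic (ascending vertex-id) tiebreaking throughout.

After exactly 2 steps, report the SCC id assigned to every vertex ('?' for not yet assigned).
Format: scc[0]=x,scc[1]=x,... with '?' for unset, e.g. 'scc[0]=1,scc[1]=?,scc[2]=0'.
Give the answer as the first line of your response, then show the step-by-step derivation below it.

scc[0]=?,scc[1]=?,scc[2]=?,scc[3]=?,scc[4]=?,scc[5]=?,scc[6]=?,scc[7]=?

step 1: low=(low[0]=0,low[1]=?,low[2]=0,low[3]=1,low[4]=?,low[5]=?,low[6]=?,low[7]=?); scc=(scc[0]=?,scc[1]=?,scc[2]=?,scc[3]=?,scc[4]=?,scc[5]=?,scc[6]=?,scc[7]=?)
step 2: low=(low[0]=0,low[1]=?,low[2]=0,low[3]=0,low[4]=?,low[5]=?,low[6]=?,low[7]=?); scc=(scc[0]=?,scc[1]=?,scc[2]=?,scc[3]=?,scc[4]=?,scc[5]=?,scc[6]=?,scc[7]=?)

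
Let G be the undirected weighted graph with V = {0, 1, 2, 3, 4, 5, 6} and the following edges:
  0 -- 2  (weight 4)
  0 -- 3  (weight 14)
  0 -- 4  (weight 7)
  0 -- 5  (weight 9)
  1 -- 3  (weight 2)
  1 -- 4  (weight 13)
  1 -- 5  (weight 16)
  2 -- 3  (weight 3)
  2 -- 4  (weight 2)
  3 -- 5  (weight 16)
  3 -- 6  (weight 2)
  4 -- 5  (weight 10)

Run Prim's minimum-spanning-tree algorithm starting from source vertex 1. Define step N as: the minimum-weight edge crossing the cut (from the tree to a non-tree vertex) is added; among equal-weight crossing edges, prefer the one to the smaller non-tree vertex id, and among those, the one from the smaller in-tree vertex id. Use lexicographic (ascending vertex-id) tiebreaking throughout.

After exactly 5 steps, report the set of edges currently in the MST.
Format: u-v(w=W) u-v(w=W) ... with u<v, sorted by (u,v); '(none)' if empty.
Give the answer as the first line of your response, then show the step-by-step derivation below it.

0-2(w=4) 1-3(w=2) 2-3(w=3) 2-4(w=2) 3-6(w=2)

step 1: add edge 1-3 (w=2); MST = {1-3(w=2)}
step 2: add edge 3-6 (w=2); MST = {1-3(w=2) 3-6(w=2)}
step 3: add edge 2-3 (w=3); MST = {1-3(w=2) 2-3(w=3) 3-6(w=2)}
step 4: add edge 2-4 (w=2); MST = {1-3(w=2) 2-3(w=3) 2-4(w=2) 3-6(w=2)}
step 5: add edge 0-2 (w=4); MST = {0-2(w=4) 1-3(w=2) 2-3(w=3) 2-4(w=2) 3-6(w=2)}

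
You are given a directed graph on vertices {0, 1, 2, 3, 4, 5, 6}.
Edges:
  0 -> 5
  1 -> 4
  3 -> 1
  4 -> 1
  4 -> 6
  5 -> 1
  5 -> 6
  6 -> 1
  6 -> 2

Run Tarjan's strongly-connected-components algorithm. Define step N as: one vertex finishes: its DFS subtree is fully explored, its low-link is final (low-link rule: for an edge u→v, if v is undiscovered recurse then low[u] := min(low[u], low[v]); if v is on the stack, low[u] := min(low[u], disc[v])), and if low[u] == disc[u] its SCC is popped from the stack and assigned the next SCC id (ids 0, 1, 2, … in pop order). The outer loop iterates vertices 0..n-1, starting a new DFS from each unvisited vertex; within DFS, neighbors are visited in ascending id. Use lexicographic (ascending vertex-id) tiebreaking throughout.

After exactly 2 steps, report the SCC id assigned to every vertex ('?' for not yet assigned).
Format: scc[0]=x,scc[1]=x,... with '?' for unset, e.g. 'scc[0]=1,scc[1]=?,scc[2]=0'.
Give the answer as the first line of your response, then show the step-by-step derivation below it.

scc[0]=?,scc[1]=?,scc[2]=0,scc[3]=?,scc[4]=?,scc[5]=?,scc[6]=?

step 1: low=(low[0]=0,low[1]=2,low[2]=5,low[3]=?,low[4]=2,low[5]=1,low[6]=2); scc=(scc[0]=?,scc[1]=?,scc[2]=0,scc[3]=?,scc[4]=?,scc[5]=?,scc[6]=?)
step 2: low=(low[0]=0,low[1]=2,low[2]=5,low[3]=?,low[4]=2,low[5]=1,low[6]=2); scc=(scc[0]=?,scc[1]=?,scc[2]=0,scc[3]=?,scc[4]=?,scc[5]=?,scc[6]=?)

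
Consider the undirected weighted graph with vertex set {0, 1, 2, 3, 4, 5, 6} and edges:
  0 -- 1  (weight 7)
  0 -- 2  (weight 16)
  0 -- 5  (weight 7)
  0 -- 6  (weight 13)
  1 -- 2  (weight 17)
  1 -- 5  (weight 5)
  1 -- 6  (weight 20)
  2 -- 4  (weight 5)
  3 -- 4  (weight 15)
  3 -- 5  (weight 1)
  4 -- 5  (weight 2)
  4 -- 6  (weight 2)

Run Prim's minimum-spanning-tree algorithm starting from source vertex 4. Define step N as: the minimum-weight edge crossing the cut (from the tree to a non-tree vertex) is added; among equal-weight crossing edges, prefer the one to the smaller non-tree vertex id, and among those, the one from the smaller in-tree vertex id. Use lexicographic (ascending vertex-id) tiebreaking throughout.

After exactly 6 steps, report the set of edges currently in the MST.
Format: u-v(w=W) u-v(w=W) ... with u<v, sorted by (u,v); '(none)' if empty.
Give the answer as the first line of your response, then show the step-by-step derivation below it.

0-1(w=7) 1-5(w=5) 2-4(w=5) 3-5(w=1) 4-5(w=2) 4-6(w=2)

step 1: add edge 4-5 (w=2); MST = {4-5(w=2)}
step 2: add edge 3-5 (w=1); MST = {3-5(w=1) 4-5(w=2)}
step 3: add edge 4-6 (w=2); MST = {3-5(w=1) 4-5(w=2) 4-6(w=2)}
step 4: add edge 1-5 (w=5); MST = {1-5(w=5) 3-5(w=1) 4-5(w=2) 4-6(w=2)}
step 5: add edge 2-4 (w=5); MST = {1-5(w=5) 2-4(w=5) 3-5(w=1) 4-5(w=2) 4-6(w=2)}
step 6: add edge 0-1 (w=7); MST = {0-1(w=7) 1-5(w=5) 2-4(w=5) 3-5(w=1) 4-5(w=2) 4-6(w=2)}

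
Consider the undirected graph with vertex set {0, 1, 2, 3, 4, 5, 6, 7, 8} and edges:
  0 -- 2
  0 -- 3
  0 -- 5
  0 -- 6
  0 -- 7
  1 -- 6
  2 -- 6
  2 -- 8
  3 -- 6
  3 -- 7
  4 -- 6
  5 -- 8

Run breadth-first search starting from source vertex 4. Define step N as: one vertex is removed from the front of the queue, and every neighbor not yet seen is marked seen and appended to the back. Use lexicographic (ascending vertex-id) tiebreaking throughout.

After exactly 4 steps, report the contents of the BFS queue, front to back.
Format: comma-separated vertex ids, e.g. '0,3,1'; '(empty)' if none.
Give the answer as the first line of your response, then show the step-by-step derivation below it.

2,3,5,7

step 1: dequeue 4; queue=[6]; order=4
step 2: dequeue 6; queue=[0,1,2,3]; order=4,6
step 3: dequeue 0; queue=[1,2,3,5,7]; order=4,6,0
step 4: dequeue 1; queue=[2,3,5,7]; order=4,6,0,1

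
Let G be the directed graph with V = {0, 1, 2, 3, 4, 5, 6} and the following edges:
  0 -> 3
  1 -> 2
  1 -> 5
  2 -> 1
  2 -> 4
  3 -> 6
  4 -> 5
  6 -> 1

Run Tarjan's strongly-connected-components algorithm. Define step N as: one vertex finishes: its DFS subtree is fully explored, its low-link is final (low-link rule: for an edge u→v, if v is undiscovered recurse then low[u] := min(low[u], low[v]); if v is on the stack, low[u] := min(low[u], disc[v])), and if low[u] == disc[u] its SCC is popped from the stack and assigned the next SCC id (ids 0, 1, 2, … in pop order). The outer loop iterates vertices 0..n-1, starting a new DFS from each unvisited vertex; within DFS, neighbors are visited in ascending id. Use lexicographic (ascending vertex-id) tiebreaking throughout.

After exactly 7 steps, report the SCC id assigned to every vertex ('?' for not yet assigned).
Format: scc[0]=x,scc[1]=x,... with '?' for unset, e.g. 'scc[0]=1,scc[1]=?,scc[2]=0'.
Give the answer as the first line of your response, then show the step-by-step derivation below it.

scc[0]=5,scc[1]=2,scc[2]=2,scc[3]=4,scc[4]=1,scc[5]=0,scc[6]=3

step 1: low=(low[0]=0,low[1]=3,low[2]=3,low[3]=1,low[4]=5,low[5]=6,low[6]=2); scc=(scc[0]=?,scc[1]=?,scc[2]=?,scc[3]=?,scc[4]=?,scc[5]=0,scc[6]=?)
step 2: low=(low[0]=0,low[1]=3,low[2]=3,low[3]=1,low[4]=5,low[5]=6,low[6]=2); scc=(scc[0]=?,scc[1]=?,scc[2]=?,scc[3]=?,scc[4]=1,scc[5]=0,scc[6]=?)
step 3: low=(low[0]=0,low[1]=3,low[2]=3,low[3]=1,low[4]=5,low[5]=6,low[6]=2); scc=(scc[0]=?,scc[1]=?,scc[2]=?,scc[3]=?,scc[4]=1,scc[5]=0,scc[6]=?)
step 4: low=(low[0]=0,low[1]=3,low[2]=3,low[3]=1,low[4]=5,low[5]=6,low[6]=2); scc=(scc[0]=?,scc[1]=2,scc[2]=2,scc[3]=?,scc[4]=1,scc[5]=0,scc[6]=?)
step 5: low=(low[0]=0,low[1]=3,low[2]=3,low[3]=1,low[4]=5,low[5]=6,low[6]=2); scc=(scc[0]=?,scc[1]=2,scc[2]=2,scc[3]=?,scc[4]=1,scc[5]=0,scc[6]=3)
step 6: low=(low[0]=0,low[1]=3,low[2]=3,low[3]=1,low[4]=5,low[5]=6,low[6]=2); scc=(scc[0]=?,scc[1]=2,scc[2]=2,scc[3]=4,scc[4]=1,scc[5]=0,scc[6]=3)
step 7: low=(low[0]=0,low[1]=3,low[2]=3,low[3]=1,low[4]=5,low[5]=6,low[6]=2); scc=(scc[0]=5,scc[1]=2,scc[2]=2,scc[3]=4,scc[4]=1,scc[5]=0,scc[6]=3)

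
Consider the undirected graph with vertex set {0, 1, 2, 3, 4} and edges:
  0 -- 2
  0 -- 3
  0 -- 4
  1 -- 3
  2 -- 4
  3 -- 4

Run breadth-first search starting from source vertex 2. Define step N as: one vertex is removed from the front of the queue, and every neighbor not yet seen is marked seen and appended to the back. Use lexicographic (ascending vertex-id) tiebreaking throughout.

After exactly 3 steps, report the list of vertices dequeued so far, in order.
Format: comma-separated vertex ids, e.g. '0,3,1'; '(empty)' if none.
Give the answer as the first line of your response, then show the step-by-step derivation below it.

2,0,4

step 1: dequeue 2; queue=[0,4]; order=2
step 2: dequeue 0; queue=[4,3]; order=2,0
step 3: dequeue 4; queue=[3]; order=2,0,4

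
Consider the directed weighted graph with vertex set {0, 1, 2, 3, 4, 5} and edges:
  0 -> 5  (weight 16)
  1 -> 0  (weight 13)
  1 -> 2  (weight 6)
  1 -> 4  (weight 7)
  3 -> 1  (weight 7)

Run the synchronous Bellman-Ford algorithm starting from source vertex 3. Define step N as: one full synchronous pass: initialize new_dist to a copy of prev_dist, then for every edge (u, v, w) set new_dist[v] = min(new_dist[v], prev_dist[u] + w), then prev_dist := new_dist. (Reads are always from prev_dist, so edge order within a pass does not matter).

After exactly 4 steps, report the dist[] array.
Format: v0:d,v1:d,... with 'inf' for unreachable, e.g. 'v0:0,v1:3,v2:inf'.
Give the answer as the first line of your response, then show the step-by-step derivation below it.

v0:20,v1:7,v2:13,v3:0,v4:14,v5:36

step 1: dist = v0:inf,v1:7,v2:inf,v3:0,v4:inf,v5:inf
step 2: dist = v0:20,v1:7,v2:13,v3:0,v4:14,v5:inf
step 3: dist = v0:20,v1:7,v2:13,v3:0,v4:14,v5:36
step 4: dist = v0:20,v1:7,v2:13,v3:0,v4:14,v5:36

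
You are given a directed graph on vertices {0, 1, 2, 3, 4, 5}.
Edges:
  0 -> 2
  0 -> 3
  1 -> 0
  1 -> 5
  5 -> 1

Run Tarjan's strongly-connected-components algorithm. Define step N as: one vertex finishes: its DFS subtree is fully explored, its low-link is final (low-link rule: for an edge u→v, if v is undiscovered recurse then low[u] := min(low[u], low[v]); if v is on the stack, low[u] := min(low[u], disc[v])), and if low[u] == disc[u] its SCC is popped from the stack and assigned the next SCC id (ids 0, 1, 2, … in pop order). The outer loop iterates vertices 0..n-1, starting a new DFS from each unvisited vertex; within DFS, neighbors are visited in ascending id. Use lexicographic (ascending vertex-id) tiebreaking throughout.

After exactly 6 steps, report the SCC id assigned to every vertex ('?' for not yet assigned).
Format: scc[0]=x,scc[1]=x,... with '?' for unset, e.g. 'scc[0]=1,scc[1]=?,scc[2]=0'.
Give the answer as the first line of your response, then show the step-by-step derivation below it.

scc[0]=2,scc[1]=3,scc[2]=0,scc[3]=1,scc[4]=4,scc[5]=3

step 1: low=(low[0]=0,low[1]=?,low[2]=1,low[3]=?,low[4]=?,low[5]=?); scc=(scc[0]=?,scc[1]=?,scc[2]=0,scc[3]=?,scc[4]=?,scc[5]=?)
step 2: low=(low[0]=0,low[1]=?,low[2]=1,low[3]=2,low[4]=?,low[5]=?); scc=(scc[0]=?,scc[1]=?,scc[2]=0,scc[3]=1,scc[4]=?,scc[5]=?)
step 3: low=(low[0]=0,low[1]=?,low[2]=1,low[3]=2,low[4]=?,low[5]=?); scc=(scc[0]=2,scc[1]=?,scc[2]=0,scc[3]=1,scc[4]=?,scc[5]=?)
step 4: low=(low[0]=0,low[1]=3,low[2]=1,low[3]=2,low[4]=?,low[5]=3); scc=(scc[0]=2,scc[1]=?,scc[2]=0,scc[3]=1,scc[4]=?,scc[5]=?)
step 5: low=(low[0]=0,low[1]=3,low[2]=1,low[3]=2,low[4]=?,low[5]=3); scc=(scc[0]=2,scc[1]=3,scc[2]=0,scc[3]=1,scc[4]=?,scc[5]=3)
step 6: low=(low[0]=0,low[1]=3,low[2]=1,low[3]=2,low[4]=5,low[5]=3); scc=(scc[0]=2,scc[1]=3,scc[2]=0,scc[3]=1,scc[4]=4,scc[5]=3)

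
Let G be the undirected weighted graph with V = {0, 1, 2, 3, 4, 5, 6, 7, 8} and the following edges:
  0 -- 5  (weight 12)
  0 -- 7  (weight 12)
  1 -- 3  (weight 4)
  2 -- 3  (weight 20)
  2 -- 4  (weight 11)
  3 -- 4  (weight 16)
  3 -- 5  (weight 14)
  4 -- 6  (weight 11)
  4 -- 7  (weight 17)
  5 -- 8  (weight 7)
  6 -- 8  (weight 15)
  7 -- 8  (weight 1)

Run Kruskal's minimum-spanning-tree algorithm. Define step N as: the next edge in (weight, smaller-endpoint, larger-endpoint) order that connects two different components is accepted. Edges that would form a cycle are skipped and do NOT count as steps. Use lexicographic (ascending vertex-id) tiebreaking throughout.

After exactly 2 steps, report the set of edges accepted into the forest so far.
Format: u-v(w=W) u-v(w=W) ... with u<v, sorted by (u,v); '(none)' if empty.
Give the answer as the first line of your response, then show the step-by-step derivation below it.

1-3(w=4) 7-8(w=1)

step 1: add edge 7-8 (w=1); MST = {7-8(w=1)}
step 2: add edge 1-3 (w=4); MST = {1-3(w=4) 7-8(w=1)}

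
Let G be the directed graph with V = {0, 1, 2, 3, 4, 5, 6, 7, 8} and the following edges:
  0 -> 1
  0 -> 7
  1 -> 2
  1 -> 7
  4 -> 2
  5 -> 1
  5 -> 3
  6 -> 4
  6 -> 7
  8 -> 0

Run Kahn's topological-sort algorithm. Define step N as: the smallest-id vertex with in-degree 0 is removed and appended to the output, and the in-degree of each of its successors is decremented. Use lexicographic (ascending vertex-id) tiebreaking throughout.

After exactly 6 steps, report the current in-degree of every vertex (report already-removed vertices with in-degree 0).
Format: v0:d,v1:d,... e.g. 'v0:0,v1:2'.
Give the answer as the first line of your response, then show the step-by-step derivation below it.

v0:0,v1:0,v2:1,v3:0,v4:0,v5:0,v6:0,v7:1,v8:0

step 1: output 5; order=[5]; indeg=(1,1,2,0,1,0,0,3,0)
step 2: output 3; order=[5,3]; indeg=(1,1,2,0,1,0,0,3,0)
step 3: output 6; order=[5,3,6]; indeg=(1,1,2,0,0,0,0,2,0)
step 4: output 4; order=[5,3,6,4]; indeg=(1,1,1,0,0,0,0,2,0)
step 5: output 8; order=[5,3,6,4,8]; indeg=(0,1,1,0,0,0,0,2,0)
step 6: output 0; order=[5,3,6,4,8,0]; indeg=(0,0,1,0,0,0,0,1,0)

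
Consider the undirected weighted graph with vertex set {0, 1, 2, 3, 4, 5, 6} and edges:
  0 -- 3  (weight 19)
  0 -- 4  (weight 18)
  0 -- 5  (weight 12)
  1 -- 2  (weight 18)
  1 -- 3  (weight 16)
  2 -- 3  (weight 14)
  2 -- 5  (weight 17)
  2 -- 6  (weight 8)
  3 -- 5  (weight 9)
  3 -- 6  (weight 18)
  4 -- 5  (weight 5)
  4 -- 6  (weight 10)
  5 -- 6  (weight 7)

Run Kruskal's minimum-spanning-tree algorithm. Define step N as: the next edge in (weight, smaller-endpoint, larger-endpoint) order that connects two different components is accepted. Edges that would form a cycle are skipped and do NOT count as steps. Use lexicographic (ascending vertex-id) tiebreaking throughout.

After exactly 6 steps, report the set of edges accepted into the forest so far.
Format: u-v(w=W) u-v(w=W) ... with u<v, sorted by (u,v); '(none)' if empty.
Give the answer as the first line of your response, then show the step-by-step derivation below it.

0-5(w=12) 1-3(w=16) 2-6(w=8) 3-5(w=9) 4-5(w=5) 5-6(w=7)

step 1: add edge 4-5 (w=5); MST = {4-5(w=5)}
step 2: add edge 5-6 (w=7); MST = {4-5(w=5) 5-6(w=7)}
step 3: add edge 2-6 (w=8); MST = {2-6(w=8) 4-5(w=5) 5-6(w=7)}
step 4: add edge 3-5 (w=9); MST = {2-6(w=8) 3-5(w=9) 4-5(w=5) 5-6(w=7)}
step 5: add edge 0-5 (w=12); MST = {0-5(w=12) 2-6(w=8) 3-5(w=9) 4-5(w=5) 5-6(w=7)}
step 6: add edge 1-3 (w=16); MST = {0-5(w=12) 1-3(w=16) 2-6(w=8) 3-5(w=9) 4-5(w=5) 5-6(w=7)}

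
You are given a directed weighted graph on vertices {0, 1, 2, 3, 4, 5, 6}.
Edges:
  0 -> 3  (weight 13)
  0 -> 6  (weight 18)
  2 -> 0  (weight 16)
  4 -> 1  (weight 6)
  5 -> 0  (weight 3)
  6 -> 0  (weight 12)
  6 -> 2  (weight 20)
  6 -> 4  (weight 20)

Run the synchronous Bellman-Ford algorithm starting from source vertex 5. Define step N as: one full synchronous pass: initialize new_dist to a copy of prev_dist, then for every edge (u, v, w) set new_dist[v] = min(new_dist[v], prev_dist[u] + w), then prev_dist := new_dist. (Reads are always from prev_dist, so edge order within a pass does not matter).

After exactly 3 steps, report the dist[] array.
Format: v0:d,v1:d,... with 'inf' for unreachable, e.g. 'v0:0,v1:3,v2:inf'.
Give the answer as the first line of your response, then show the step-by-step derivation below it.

v0:3,v1:inf,v2:41,v3:16,v4:41,v5:0,v6:21

step 1: dist = v0:3,v1:inf,v2:inf,v3:inf,v4:inf,v5:0,v6:inf
step 2: dist = v0:3,v1:inf,v2:inf,v3:16,v4:inf,v5:0,v6:21
step 3: dist = v0:3,v1:inf,v2:41,v3:16,v4:41,v5:0,v6:21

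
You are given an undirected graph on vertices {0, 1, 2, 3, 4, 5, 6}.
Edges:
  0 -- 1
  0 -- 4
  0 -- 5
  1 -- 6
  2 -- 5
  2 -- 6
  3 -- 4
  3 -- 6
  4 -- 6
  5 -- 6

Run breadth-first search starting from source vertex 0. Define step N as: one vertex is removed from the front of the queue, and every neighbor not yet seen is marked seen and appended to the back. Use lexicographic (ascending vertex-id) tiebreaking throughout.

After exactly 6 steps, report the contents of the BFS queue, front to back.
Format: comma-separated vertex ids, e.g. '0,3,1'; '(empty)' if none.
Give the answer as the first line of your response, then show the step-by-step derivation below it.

2

step 1: dequeue 0; queue=[1,4,5]; order=0
step 2: dequeue 1; queue=[4,5,6]; order=0,1
step 3: dequeue 4; queue=[5,6,3]; order=0,1,4
step 4: dequeue 5; queue=[6,3,2]; order=0,1,4,5
step 5: dequeue 6; queue=[3,2]; order=0,1,4,5,6
step 6: dequeue 3; queue=[2]; order=0,1,4,5,6,3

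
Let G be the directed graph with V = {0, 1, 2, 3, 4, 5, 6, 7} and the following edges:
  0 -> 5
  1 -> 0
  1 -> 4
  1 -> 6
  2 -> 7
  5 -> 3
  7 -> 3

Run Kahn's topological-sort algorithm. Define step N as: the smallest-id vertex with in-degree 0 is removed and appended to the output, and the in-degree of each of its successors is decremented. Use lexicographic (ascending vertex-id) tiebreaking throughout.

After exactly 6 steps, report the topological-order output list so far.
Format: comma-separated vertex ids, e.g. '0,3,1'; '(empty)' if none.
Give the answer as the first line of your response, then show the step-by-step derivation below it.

1,0,2,4,5,6

step 1: output 1; order=[1]; indeg=(0,0,0,2,0,1,0,1)
step 2: output 0; order=[1,0]; indeg=(0,0,0,2,0,0,0,1)
step 3: output 2; order=[1,0,2]; indeg=(0,0,0,2,0,0,0,0)
step 4: output 4; order=[1,0,2,4]; indeg=(0,0,0,2,0,0,0,0)
step 5: output 5; order=[1,0,2,4,5]; indeg=(0,0,0,1,0,0,0,0)
step 6: output 6; order=[1,0,2,4,5,6]; indeg=(0,0,0,1,0,0,0,0)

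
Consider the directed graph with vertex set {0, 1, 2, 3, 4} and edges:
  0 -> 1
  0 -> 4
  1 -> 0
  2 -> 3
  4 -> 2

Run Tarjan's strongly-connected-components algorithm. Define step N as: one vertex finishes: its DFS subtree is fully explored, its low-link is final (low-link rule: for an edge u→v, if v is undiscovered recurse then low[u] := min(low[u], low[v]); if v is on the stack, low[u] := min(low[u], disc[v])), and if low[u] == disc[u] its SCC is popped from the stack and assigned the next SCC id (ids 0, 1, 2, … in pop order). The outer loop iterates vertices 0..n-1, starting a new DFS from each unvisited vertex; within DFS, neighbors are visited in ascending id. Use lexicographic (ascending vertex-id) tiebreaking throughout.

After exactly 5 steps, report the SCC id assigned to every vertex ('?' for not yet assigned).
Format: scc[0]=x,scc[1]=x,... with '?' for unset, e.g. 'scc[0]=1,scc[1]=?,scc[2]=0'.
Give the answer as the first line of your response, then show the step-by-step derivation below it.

scc[0]=3,scc[1]=3,scc[2]=1,scc[3]=0,scc[4]=2

step 1: low=(low[0]=0,low[1]=0,low[2]=?,low[3]=?,low[4]=?); scc=(scc[0]=?,scc[1]=?,scc[2]=?,scc[3]=?,scc[4]=?)
step 2: low=(low[0]=0,low[1]=0,low[2]=3,low[3]=4,low[4]=2); scc=(scc[0]=?,scc[1]=?,scc[2]=?,scc[3]=0,scc[4]=?)
step 3: low=(low[0]=0,low[1]=0,low[2]=3,low[3]=4,low[4]=2); scc=(scc[0]=?,scc[1]=?,scc[2]=1,scc[3]=0,scc[4]=?)
step 4: low=(low[0]=0,low[1]=0,low[2]=3,low[3]=4,low[4]=2); scc=(scc[0]=?,scc[1]=?,scc[2]=1,scc[3]=0,scc[4]=2)
step 5: low=(low[0]=0,low[1]=0,low[2]=3,low[3]=4,low[4]=2); scc=(scc[0]=3,scc[1]=3,scc[2]=1,scc[3]=0,scc[4]=2)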